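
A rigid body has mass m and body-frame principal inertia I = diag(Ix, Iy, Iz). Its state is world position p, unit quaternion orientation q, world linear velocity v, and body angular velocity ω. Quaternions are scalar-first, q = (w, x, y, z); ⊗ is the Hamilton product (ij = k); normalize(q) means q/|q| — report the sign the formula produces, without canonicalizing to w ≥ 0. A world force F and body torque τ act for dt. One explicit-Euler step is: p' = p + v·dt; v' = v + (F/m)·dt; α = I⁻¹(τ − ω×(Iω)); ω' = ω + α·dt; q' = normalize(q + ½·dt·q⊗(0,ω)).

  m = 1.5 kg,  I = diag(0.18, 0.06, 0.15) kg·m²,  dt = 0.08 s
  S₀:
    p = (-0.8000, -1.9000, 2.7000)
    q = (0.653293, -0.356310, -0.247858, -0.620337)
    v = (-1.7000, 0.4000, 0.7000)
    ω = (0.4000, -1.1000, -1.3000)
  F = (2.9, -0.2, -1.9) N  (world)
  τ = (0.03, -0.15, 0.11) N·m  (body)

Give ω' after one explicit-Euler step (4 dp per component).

ω×(Iω) gyroscopic = (0.1287, -0.0156, 0.0528)
(τ − ω×Iω)/I = (-0.5483, -2.2400, 0.3813)
ω' = ω + α·dt = (0.3561, -1.2792, -1.2695)

ω' = (0.3561, -1.2792, -1.2695)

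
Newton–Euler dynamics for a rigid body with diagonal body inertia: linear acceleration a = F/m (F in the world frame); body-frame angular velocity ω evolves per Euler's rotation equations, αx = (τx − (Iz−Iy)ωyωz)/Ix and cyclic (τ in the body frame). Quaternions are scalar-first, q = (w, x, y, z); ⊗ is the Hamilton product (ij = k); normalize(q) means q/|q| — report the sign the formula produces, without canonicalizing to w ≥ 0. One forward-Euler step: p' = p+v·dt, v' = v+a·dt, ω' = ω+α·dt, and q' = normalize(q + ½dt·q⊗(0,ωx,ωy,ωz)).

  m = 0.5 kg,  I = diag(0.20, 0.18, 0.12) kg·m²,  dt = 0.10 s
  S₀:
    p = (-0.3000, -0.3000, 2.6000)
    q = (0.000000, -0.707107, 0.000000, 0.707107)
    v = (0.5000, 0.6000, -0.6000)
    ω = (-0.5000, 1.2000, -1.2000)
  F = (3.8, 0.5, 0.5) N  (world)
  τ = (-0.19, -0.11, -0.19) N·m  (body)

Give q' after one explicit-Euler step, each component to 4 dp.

2q̇ = q⊗(0,ω) = (0.4949749, -0.8485284, -1.2020819, -0.8485284)
q + ½dt·q⊗(0,ω), renormalized = (0.0247, -0.7466, -0.0599, 0.6621)

q' = (0.0247, -0.7466, -0.0599, 0.6621)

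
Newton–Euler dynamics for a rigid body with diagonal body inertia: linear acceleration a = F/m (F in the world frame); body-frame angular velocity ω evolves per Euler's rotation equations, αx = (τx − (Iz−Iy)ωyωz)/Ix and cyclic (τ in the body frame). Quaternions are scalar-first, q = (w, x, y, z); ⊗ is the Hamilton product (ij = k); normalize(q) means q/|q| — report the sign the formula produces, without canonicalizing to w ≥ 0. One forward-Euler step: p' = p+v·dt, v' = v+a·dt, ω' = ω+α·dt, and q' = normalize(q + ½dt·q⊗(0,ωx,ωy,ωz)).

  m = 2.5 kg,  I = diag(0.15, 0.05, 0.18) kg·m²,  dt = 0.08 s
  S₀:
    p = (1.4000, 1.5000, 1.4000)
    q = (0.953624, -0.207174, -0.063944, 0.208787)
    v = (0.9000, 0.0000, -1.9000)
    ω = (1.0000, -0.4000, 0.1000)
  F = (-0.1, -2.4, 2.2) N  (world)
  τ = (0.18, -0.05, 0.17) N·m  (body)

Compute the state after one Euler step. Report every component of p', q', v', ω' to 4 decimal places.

p' = (1.4720, 1.5000, 1.2480)
q' = (0.9592, -0.1658, -0.0700, 0.2183)
v' = (0.8968, -0.0768, -1.8296)
ω' = (1.0988, -0.4752, 0.1578)

p + v·dt = (1.4720, 1.5000, 1.2480)
v' = v + a·dt = (0.8968, -0.0768, -1.8296)
angular accel α = (1.2347, -0.9400, 0.7222)
ω + α·dt = (1.0988, -0.4752, 0.1578)
Hamilton product q⊗(0,ω) = (0.1607177, 1.0307444, -0.1519452, 0.2421760)
updated quaternion q' = (0.9592, -0.1658, -0.0700, 0.2183)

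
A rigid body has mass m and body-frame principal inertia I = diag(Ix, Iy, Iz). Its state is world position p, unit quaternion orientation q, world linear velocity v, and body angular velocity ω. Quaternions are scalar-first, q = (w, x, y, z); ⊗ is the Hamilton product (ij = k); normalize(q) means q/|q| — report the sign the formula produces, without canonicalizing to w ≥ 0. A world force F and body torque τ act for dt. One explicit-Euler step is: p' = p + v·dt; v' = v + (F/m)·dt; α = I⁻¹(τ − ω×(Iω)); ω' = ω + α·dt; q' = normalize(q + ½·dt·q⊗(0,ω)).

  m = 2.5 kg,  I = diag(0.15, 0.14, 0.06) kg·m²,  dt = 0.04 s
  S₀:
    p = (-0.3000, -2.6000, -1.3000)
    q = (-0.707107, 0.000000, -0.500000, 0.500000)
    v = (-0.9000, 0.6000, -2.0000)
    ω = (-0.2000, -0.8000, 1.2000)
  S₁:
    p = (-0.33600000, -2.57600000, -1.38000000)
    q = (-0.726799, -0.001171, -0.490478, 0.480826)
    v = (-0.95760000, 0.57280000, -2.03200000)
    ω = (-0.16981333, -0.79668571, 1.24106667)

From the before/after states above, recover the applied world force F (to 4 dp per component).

F = (-3.6000, -1.7000, -2.0000)

velocity change Δv = (-0.05760000, -0.02720000, -0.03200000)
m·(v₁−v₀)/dt = (-3.6000, -1.7000, -2.0000)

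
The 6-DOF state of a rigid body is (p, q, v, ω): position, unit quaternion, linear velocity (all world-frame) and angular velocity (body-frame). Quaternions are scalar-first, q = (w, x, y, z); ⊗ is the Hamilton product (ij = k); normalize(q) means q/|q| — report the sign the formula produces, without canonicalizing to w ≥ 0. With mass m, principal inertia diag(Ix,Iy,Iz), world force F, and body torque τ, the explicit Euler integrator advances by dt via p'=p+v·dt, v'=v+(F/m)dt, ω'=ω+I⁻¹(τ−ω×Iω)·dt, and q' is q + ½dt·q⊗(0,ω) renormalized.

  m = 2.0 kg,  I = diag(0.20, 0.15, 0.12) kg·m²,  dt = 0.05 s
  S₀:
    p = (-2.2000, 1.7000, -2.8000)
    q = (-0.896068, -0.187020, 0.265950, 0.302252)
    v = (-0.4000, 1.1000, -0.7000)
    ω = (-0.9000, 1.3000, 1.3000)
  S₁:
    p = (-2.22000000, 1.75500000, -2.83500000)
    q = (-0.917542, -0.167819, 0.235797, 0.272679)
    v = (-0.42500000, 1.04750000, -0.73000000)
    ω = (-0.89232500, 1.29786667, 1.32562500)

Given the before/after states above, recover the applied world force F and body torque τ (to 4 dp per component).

F = (-1.0000, -2.1000, -1.2000)
τ = (-0.0200, -0.1000, 0.1200)

Δω = ω₁−ω₀ = (0.00767500, -0.00213333, 0.02562500)
ω₀×(Iω₀) = (-0.0507, -0.0936, 0.0585)
applied torque τ = (-0.0200, -0.1000, 0.1200)
v₁ − v₀ = (-0.02500000, -0.05250000, -0.03000000)
applied force F = (-1.0000, -2.1000, -1.2000)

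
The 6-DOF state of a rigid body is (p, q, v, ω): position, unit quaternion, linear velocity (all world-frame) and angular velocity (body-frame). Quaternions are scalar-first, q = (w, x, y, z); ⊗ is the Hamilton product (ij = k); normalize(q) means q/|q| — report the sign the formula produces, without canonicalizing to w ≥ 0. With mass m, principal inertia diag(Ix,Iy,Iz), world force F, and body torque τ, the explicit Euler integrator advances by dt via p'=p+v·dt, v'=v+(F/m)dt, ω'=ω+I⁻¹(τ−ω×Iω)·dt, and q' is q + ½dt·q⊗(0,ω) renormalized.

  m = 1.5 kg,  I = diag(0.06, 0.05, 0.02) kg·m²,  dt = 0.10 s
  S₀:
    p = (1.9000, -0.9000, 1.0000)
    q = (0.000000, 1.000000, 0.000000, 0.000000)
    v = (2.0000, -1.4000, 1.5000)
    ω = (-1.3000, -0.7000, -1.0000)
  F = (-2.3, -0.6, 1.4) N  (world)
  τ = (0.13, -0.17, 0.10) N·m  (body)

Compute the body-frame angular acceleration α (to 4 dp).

α = (2.5167, -4.4400, 5.4550)

precession coupling ω×(Iω) = (-0.0210, 0.0520, -0.0091)
angular accel α = (2.5167, -4.4400, 5.4550)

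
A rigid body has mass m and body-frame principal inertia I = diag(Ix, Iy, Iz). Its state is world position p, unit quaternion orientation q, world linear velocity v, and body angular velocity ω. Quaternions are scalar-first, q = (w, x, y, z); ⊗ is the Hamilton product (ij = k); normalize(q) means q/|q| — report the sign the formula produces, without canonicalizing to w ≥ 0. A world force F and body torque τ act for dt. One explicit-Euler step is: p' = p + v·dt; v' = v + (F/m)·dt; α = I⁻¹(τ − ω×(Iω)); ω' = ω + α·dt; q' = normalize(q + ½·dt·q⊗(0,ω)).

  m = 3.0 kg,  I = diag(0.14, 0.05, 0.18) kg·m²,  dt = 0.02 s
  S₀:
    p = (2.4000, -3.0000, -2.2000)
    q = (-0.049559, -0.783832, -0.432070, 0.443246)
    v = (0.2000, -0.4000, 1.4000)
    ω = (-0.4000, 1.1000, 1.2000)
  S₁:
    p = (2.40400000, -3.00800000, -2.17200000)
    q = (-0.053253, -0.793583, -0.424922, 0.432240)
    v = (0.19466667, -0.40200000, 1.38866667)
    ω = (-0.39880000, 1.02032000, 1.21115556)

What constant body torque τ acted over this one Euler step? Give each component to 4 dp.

τ = (0.1800, -0.1800, 0.1400)

rate change Δω = (0.00120000, -0.07968000, 0.01115556)
ω₀×(Iω₀) = (0.1716, 0.0192, 0.0396)
I·α + gyro = (0.1800, -0.1800, 0.1400)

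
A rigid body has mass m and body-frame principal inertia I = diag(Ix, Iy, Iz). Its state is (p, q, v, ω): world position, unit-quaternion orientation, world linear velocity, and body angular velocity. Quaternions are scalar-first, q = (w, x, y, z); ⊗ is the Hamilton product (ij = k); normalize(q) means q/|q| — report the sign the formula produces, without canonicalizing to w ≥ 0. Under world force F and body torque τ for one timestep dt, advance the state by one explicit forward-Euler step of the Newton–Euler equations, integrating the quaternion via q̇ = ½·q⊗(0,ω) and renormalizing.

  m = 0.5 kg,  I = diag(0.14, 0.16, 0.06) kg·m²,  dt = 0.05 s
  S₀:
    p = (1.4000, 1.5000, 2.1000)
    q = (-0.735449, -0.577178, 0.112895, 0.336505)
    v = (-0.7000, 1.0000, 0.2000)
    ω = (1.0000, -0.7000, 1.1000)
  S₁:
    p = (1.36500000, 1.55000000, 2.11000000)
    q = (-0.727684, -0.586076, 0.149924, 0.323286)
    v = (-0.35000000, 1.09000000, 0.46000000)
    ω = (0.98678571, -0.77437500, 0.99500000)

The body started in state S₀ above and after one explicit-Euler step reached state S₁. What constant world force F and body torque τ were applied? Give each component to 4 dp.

F = (3.5000, 0.9000, 2.6000)
τ = (0.0400, -0.1500, -0.1400)

Δω = ω₁−ω₀ = (-0.01321429, -0.07437500, -0.10500000)
gyro term ω₀×Iω₀ = (0.0770, 0.0880, -0.0140)
applied torque τ = (0.0400, -0.1500, -0.1400)
v₁ − v₀ = (0.35000000, 0.09000000, 0.26000000)
m·(v₁−v₀)/dt = (3.5000, 0.9000, 2.6000)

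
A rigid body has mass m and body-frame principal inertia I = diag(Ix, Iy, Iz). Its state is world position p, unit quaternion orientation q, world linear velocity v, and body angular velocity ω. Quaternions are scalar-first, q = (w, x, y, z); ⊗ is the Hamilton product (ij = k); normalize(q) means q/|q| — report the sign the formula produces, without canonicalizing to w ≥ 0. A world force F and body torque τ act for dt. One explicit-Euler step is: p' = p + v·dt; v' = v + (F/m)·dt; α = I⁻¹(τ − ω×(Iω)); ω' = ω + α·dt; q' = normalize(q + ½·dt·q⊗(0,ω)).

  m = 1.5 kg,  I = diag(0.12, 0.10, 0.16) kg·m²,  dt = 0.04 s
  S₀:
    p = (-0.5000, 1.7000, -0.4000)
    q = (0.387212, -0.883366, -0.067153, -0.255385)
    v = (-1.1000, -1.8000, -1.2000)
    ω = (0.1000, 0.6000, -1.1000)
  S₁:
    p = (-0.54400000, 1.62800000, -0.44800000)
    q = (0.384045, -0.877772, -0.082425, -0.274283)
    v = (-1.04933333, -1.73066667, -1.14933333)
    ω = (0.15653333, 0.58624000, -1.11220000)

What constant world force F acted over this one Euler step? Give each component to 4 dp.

F = (1.9000, 2.6000, 1.9000)

Δv = v₁−v₀ = (0.05066667, 0.06933333, 0.05066667)
F = m·Δv/dt = (1.9000, 2.6000, 1.9000)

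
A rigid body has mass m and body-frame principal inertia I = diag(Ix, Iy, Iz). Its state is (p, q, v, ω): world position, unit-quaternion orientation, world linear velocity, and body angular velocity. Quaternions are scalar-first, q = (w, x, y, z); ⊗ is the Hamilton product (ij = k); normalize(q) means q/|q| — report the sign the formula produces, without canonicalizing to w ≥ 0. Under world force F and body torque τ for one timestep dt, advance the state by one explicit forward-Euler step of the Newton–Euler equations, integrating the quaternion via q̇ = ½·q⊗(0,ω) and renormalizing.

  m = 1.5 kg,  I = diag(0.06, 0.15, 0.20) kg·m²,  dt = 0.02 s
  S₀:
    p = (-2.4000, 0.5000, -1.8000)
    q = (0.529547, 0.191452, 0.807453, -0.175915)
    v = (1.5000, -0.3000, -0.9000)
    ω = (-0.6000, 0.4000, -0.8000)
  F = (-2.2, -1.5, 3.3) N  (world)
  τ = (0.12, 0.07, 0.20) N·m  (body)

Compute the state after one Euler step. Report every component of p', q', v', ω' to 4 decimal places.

p' = (-2.3700, 0.4940, -1.8180)
q' = (0.5260, 0.1825, 0.8121, -0.1745)
v' = (1.4707, -0.3200, -0.8560)
ω' = (-0.5547, 0.4183, -0.7778)

(τ − ω×Iω)/I = (2.2667, 0.9147, 1.1080)
ω' = ω + α·dt = (-0.5547, 0.4183, -0.7778)
q⊗(0,ω) = (-0.3488420, -0.8933246, 0.4705294, 0.1374150)
q' = normalize(q + ½dt·q⊗(0,ω)) = (0.5260, 0.1825, 0.8121, -0.1745)
p' = p + v·dt = (-2.3700, 0.4940, -1.8180)
new velocity v' = (1.4707, -0.3200, -0.8560)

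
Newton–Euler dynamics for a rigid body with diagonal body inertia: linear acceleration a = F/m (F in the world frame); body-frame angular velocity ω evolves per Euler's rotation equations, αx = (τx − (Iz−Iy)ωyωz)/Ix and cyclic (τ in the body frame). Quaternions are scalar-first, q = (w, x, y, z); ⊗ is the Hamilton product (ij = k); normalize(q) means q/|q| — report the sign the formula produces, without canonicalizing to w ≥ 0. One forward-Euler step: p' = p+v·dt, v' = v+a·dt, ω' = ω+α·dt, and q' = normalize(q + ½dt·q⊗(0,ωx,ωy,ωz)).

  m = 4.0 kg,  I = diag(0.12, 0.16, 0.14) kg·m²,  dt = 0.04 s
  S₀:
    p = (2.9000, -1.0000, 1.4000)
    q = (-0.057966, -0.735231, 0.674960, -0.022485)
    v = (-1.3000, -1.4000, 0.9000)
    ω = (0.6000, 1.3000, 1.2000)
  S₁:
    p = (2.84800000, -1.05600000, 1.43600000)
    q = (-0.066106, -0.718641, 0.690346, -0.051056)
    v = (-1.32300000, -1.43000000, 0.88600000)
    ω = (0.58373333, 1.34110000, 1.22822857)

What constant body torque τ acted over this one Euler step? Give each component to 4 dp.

Δω = ω₁−ω₀ = (-0.01626667, 0.04110000, 0.02822857)
τ = I·(Δω/dt) + ω₀×(Iω₀) = (-0.0800, 0.1500, 0.1300)

τ = (-0.0800, 0.1500, 0.1300)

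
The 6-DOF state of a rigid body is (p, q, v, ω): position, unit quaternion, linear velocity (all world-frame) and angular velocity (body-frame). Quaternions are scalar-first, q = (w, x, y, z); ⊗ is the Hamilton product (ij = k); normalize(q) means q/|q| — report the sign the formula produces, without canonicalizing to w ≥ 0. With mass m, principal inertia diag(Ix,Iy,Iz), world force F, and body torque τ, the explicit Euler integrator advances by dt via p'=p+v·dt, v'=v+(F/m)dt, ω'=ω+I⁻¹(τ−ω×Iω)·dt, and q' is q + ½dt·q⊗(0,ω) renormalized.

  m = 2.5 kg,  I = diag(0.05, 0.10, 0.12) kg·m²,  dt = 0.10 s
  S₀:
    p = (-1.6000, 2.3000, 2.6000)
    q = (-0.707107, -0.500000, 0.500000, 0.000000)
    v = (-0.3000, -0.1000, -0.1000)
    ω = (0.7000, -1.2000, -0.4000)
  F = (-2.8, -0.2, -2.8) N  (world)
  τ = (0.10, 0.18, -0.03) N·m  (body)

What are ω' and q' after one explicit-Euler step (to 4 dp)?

α = I⁻¹(τ − ω×Iω) = (1.8080, 1.6040, 0.1000)
ω' = ω + α·dt = (0.8808, -1.0396, -0.3900)
q⊗(0,ω) = (0.9500000, -0.6949749, 0.6485284, 0.5328428)
q + ½dt·q⊗(0,ω), renormalized = (-0.6579, -0.5334, 0.5310, 0.0266)

ω' = (0.8808, -1.0396, -0.3900)
q' = (-0.6579, -0.5334, 0.5310, 0.0266)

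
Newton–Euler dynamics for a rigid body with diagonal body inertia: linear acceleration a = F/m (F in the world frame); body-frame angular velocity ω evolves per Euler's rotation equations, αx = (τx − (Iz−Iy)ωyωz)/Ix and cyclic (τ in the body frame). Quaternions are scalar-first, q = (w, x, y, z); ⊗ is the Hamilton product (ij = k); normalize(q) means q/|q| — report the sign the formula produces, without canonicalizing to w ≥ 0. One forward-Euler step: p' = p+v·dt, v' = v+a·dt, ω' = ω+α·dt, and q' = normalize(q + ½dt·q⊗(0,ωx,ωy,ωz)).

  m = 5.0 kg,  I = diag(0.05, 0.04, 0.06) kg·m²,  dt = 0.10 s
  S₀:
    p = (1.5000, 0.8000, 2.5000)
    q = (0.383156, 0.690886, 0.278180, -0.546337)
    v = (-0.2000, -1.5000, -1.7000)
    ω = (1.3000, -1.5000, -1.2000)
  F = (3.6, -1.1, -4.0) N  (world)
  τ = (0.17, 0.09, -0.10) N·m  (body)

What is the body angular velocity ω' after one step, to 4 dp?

gyro term ω×Iω = (0.0360, 0.0156, 0.0195)
angular accel α = (2.6800, 1.8600, -1.9917)
ω + α·dt = (1.5680, -1.3140, -1.3992)

ω' = (1.5680, -1.3140, -1.3992)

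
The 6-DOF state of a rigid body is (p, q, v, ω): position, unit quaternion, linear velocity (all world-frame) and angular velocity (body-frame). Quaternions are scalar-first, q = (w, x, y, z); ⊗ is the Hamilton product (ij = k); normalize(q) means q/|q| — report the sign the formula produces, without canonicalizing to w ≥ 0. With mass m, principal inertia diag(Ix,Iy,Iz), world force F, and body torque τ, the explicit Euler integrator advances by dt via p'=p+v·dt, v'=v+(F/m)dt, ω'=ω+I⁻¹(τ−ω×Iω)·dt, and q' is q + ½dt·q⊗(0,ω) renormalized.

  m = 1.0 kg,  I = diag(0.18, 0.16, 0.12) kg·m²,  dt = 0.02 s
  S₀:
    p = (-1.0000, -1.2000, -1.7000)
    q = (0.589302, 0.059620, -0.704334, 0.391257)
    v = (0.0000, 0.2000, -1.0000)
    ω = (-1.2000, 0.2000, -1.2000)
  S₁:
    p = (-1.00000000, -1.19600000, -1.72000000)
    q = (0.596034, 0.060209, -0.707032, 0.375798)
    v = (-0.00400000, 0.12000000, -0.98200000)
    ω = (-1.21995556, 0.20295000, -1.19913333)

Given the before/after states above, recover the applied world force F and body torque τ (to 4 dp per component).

rate change Δω = (-0.01995556, 0.00295000, 0.00086667)
precession coupling = (0.0096, 0.0864, 0.0048)
I·α + gyro = (-0.1700, 0.1100, 0.0100)
velocity change Δv = (-0.00400000, -0.08000000, 0.01800000)
F = m·Δv/dt = (-0.2000, -4.0000, 0.9000)

F = (-0.2000, -4.0000, 0.9000)
τ = (-0.1700, 0.1100, 0.0100)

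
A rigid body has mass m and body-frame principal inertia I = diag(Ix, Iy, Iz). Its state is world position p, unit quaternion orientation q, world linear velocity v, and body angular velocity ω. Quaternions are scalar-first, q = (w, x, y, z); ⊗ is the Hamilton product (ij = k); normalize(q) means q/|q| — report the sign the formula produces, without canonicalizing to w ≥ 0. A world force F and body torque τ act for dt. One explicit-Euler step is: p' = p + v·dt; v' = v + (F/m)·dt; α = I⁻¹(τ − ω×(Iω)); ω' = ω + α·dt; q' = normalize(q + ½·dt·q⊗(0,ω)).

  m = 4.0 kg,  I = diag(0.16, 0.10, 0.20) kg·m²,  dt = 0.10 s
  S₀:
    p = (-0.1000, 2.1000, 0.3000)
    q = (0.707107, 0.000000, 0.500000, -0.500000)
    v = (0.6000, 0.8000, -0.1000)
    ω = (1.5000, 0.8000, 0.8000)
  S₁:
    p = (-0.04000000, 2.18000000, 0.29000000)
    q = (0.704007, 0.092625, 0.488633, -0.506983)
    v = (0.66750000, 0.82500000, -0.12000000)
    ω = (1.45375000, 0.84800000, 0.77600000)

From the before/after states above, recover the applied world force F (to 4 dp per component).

v₁ − v₀ = (0.06750000, 0.02500000, -0.02000000)
applied force F = (2.7000, 1.0000, -0.8000)

F = (2.7000, 1.0000, -0.8000)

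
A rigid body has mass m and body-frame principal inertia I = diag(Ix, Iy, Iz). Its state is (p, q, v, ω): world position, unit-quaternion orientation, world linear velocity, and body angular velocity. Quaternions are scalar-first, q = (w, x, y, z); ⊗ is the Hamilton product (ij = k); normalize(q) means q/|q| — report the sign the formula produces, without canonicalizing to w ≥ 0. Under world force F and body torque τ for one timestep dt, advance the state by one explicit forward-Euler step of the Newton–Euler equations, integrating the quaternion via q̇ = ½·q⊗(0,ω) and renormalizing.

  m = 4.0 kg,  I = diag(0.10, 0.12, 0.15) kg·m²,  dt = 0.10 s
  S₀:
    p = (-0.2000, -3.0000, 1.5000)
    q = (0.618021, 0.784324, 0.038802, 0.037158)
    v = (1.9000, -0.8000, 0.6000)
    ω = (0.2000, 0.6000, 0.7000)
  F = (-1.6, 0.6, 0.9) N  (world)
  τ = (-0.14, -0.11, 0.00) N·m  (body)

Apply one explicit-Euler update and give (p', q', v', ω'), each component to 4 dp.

p' = (-0.0100, -3.0800, 1.5600)
q' = (0.6070, 0.7899, 0.0302, 0.0818)
v' = (1.8600, -0.7850, 0.6225)
ω' = (0.0474, 0.5142, 0.6984)

angular accel α = (-1.5260, -0.8583, -0.0160)
new body rate ω' = (0.0474, 0.5142, 0.6984)
Hamilton product q⊗(0,ω) = (-0.2061566, 0.1284708, -0.1707826, 0.8954487)
q + ½dt·q⊗(0,ω), renormalized = (0.6070, 0.7899, 0.0302, 0.0818)
linear accel F/m = (-0.4000, 0.1500, 0.2250)
p' = p + v·dt = (-0.0100, -3.0800, 1.5600)
v + (F/m)dt = (1.8600, -0.7850, 0.6225)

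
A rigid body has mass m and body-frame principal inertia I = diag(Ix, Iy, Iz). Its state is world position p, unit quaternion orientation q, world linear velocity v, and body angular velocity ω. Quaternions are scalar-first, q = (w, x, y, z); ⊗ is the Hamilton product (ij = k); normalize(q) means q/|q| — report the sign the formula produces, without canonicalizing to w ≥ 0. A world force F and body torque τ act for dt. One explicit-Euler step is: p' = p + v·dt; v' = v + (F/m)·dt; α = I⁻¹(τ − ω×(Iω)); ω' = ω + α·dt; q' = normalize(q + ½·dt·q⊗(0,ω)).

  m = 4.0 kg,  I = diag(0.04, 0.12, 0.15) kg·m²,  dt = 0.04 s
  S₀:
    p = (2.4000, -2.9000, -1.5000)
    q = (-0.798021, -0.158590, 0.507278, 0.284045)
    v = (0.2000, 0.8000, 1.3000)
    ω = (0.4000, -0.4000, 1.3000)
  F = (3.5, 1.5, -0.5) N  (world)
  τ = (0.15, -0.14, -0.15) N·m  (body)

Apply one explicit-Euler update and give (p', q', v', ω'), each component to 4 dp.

gyro term ω×Iω = (-0.0156, -0.0572, -0.0128)
α = I⁻¹(τ − ω×Iω) = (4.1400, -0.6900, -0.9147)
ω' = ω + α·dt = (0.5656, -0.4276, 1.2634)
2q̇ = q⊗(0,ω) = (-0.1029113, 0.4538710, 0.6389934, -1.1769025)
q + ½dt·q⊗(0,ω), renormalized = (-0.7998, -0.1495, 0.5198, 0.2604)
a = F/m = (0.8750, 0.3750, -0.1250)
p' = p + v·dt = (2.4080, -2.8680, -1.4480)
v' = v + a·dt = (0.2350, 0.8150, 1.2950)

p' = (2.4080, -2.8680, -1.4480)
q' = (-0.7998, -0.1495, 0.5198, 0.2604)
v' = (0.2350, 0.8150, 1.2950)
ω' = (0.5656, -0.4276, 1.2634)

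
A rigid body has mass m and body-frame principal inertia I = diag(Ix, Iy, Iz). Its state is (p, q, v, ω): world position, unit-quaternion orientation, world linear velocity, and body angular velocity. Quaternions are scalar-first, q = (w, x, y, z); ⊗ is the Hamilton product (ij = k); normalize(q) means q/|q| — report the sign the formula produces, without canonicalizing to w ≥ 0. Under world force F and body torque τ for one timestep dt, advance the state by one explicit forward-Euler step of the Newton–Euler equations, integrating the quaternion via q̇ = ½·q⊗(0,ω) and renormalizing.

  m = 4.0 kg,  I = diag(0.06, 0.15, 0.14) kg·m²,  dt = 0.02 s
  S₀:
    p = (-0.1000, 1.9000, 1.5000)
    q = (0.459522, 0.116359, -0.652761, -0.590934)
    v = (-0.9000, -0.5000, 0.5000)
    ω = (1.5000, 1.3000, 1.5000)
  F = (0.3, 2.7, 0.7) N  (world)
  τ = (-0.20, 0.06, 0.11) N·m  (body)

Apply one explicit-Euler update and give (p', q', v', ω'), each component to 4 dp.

a = F/m = (0.0750, 0.6750, 0.1750)
p + v·dt = (-0.1180, 1.8900, 1.5100)
new velocity v' = (-0.8985, -0.4865, 0.5035)
precession coupling ω×(Iω) = (-0.0195, -0.1800, 0.1755)
(τ − ω×Iω)/I = (-3.0083, 1.6000, -0.4679)
ω' = ω + α·dt = (1.4398, 1.3320, 1.4906)
Hamilton product q⊗(0,ω) = (1.5604518, 0.4783557, -0.4635609, 1.8196912)
updated quaternion q' = (0.4750, 0.1211, -0.6572, -0.5726)

p' = (-0.1180, 1.8900, 1.5100)
q' = (0.4750, 0.1211, -0.6572, -0.5726)
v' = (-0.8985, -0.4865, 0.5035)
ω' = (1.4398, 1.3320, 1.4906)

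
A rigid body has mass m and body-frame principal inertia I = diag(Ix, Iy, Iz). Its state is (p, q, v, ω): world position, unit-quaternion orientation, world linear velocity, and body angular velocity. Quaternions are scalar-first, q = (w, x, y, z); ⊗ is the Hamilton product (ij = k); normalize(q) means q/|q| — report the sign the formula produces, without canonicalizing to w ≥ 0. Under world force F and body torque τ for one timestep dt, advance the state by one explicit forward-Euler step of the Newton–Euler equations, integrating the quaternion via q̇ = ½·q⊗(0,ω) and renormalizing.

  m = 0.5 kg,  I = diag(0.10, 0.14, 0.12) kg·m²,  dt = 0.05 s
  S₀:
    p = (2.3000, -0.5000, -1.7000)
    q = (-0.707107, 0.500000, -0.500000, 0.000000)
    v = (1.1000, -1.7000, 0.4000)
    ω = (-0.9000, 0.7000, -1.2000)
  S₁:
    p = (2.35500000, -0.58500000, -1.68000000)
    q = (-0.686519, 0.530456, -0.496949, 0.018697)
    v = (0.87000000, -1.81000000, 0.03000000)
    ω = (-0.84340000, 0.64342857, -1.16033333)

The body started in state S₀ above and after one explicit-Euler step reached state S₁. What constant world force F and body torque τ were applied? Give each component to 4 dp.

F = (-2.3000, -1.1000, -3.7000)
τ = (0.1300, -0.1800, 0.0700)

Δv = v₁−v₀ = (-0.23000000, -0.11000000, -0.37000000)
m·(v₁−v₀)/dt = (-2.3000, -1.1000, -3.7000)
Δω = ω₁−ω₀ = (0.05660000, -0.05657143, 0.03966667)
precession coupling = (0.0168, -0.0216, -0.0252)
applied torque τ = (0.1300, -0.1800, 0.0700)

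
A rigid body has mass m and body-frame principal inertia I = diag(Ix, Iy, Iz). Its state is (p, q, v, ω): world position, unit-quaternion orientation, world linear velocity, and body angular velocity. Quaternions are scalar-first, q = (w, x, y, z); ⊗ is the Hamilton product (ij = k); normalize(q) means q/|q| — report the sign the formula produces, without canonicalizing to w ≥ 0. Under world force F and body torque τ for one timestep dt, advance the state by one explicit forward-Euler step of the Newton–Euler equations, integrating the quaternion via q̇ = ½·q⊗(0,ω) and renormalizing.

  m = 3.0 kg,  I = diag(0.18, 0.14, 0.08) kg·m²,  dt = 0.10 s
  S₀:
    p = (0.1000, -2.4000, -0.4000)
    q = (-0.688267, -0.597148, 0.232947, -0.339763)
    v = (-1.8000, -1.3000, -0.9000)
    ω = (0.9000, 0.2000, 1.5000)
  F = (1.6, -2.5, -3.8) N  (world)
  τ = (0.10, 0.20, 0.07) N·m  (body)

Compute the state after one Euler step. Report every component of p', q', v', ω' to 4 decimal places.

p' = (-0.0800, -2.5300, -0.4900)
q' = (-0.6358, -0.6049, 0.2546, -0.4063)
v' = (-1.7467, -1.3833, -1.0267)
ω' = (0.9656, 0.2464, 1.5965)

angular accel α = (0.6556, 0.4643, 0.9650)
ω' = ω + α·dt = (0.9656, 0.2464, 1.5965)
q⊗(0,ω) = (1.0004883, -0.2020672, 0.4522819, -1.3614824)
q' = normalize(q + ½dt·q⊗(0,ω)) = (-0.6358, -0.6049, 0.2546, -0.4063)
a = (0.5333, -0.8333, -1.2667)
p' = p + v·dt = (-0.0800, -2.5300, -0.4900)
v' = v + a·dt = (-1.7467, -1.3833, -1.0267)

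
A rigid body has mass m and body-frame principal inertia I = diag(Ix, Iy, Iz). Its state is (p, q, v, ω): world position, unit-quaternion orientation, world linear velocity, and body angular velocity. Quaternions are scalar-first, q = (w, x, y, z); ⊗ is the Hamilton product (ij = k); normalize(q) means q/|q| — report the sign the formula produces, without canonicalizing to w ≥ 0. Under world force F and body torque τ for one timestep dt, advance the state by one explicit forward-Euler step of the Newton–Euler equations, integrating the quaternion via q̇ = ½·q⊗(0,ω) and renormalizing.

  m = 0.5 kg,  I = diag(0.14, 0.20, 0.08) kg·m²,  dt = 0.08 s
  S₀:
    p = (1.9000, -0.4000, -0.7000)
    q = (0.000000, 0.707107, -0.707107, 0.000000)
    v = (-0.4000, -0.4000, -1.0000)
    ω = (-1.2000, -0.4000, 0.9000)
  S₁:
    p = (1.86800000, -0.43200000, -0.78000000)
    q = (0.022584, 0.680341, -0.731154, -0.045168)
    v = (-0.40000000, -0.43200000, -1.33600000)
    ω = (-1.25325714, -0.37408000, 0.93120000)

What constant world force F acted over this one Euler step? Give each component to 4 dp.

Δv = v₁−v₀ = (0.00000000, -0.03200000, -0.33600000)
m·(v₁−v₀)/dt = (0.0000, -0.2000, -2.1000)

F = (0.0000, -0.2000, -2.1000)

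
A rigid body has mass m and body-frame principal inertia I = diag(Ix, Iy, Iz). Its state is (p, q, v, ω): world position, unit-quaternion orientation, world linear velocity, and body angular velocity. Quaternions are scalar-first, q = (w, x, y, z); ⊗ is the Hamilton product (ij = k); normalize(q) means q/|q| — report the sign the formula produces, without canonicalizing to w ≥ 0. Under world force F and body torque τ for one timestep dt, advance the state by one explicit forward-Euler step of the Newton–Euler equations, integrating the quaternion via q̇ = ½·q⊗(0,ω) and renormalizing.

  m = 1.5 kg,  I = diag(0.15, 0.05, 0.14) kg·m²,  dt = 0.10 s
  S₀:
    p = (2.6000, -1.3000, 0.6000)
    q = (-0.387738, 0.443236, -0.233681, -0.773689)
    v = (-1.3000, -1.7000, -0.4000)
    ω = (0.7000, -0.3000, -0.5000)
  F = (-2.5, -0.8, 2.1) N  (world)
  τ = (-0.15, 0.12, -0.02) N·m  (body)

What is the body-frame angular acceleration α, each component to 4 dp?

α = (-1.0900, 2.4700, -0.2929)

gyro term ω×Iω = (0.0135, -0.0035, 0.0210)
(τ − ω×Iω)/I = (-1.0900, 2.4700, -0.2929)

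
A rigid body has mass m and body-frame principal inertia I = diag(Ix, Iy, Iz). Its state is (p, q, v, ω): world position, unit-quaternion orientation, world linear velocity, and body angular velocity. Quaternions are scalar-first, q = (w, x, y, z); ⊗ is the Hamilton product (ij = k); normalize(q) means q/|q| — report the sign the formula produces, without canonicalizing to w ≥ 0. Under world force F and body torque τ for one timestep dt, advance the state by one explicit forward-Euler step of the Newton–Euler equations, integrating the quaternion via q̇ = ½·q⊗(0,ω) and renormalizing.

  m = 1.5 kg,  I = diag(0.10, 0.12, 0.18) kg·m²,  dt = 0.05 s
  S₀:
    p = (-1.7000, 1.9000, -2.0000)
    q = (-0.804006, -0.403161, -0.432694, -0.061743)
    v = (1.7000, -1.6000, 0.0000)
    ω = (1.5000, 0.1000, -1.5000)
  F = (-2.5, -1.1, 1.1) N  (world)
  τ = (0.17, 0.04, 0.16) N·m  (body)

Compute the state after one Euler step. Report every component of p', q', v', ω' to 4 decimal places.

α = I⁻¹(τ − ω×Iω) = (1.7900, -1.1667, 0.8722)
new body rate ω' = (1.5895, 0.0417, -1.4564)
Hamilton product q⊗(0,ω) = (0.5553964, -0.5507937, -0.7777566, 1.8147339)
updated quaternion q' = (-0.7890, -0.4163, -0.4515, -0.0164)
linear accel F/m = (-1.6667, -0.7333, 0.7333)
new position p' = (-1.6150, 1.8200, -2.0000)
v' = v + a·dt = (1.6167, -1.6367, 0.0367)

p' = (-1.6150, 1.8200, -2.0000)
q' = (-0.7890, -0.4163, -0.4515, -0.0164)
v' = (1.6167, -1.6367, 0.0367)
ω' = (1.5895, 0.0417, -1.4564)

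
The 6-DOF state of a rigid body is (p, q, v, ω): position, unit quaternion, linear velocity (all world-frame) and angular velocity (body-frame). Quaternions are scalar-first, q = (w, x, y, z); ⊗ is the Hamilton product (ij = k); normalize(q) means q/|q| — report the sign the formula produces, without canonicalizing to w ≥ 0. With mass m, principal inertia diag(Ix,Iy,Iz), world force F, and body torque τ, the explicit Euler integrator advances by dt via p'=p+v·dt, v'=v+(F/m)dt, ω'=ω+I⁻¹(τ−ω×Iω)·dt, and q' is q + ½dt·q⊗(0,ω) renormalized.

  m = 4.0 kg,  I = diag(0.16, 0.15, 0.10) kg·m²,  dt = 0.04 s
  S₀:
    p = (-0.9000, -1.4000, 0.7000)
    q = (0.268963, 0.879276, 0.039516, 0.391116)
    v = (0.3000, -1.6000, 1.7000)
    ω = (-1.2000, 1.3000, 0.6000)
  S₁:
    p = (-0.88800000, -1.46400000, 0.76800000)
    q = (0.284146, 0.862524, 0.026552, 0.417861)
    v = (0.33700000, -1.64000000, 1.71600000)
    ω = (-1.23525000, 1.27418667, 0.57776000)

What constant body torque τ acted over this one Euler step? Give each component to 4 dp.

τ = (-0.1800, -0.1400, -0.0400)

rate change Δω = (-0.03525000, -0.02581333, -0.02224000)
precession coupling = (-0.0390, -0.0432, 0.0156)
I·α + gyro = (-0.1800, -0.1400, -0.0400)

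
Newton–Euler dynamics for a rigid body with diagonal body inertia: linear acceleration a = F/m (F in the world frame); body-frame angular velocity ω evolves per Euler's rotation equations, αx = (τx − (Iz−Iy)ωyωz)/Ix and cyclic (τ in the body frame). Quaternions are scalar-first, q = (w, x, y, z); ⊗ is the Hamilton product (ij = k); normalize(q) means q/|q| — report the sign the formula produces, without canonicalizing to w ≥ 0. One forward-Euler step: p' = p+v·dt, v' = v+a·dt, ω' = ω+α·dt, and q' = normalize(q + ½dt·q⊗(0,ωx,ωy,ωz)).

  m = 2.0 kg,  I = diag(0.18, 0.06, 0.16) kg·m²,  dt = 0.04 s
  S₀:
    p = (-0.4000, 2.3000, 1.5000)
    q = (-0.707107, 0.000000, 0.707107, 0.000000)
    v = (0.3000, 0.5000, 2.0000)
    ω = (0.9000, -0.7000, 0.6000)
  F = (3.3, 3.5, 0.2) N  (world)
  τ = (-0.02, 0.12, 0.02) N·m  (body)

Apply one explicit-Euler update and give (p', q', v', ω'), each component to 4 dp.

p' = (-0.3880, 2.3200, 1.5800)
q' = (-0.6970, -0.0042, 0.7168, -0.0212)
v' = (0.3660, 0.5700, 2.0040)
ω' = (0.9049, -0.6272, 0.5861)

ω×(Iω) gyroscopic = (-0.0420, 0.0108, 0.0756)
(τ − ω×Iω)/I = (0.1222, 1.8200, -0.3475)
ω' = ω + α·dt = (0.9049, -0.6272, 0.5861)
2q̇ = q⊗(0,ω) = (0.4949749, -0.2121321, 0.4949749, -1.0606605)
q + ½dt·q⊗(0,ω), renormalized = (-0.6970, -0.0042, 0.7168, -0.0212)
new position p' = (-0.3880, 2.3200, 1.5800)
v' = v + a·dt = (0.3660, 0.5700, 2.0040)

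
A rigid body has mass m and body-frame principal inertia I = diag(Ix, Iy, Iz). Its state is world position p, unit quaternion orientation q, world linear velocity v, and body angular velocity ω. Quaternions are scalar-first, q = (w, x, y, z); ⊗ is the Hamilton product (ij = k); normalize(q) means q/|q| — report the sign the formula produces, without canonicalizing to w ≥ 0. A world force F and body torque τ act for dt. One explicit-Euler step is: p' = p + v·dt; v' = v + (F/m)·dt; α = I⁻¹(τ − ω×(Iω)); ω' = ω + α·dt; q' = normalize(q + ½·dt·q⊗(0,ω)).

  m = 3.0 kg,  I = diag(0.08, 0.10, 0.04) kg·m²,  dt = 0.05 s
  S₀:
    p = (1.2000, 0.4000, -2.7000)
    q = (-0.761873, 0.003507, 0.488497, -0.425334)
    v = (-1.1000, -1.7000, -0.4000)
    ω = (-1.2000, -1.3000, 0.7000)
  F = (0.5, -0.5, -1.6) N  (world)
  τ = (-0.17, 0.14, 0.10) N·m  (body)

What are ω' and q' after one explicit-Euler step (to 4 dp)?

α = I⁻¹(τ − ω×Iω) = (-2.8075, 1.7360, 1.7200)
new body rate ω' = (-1.3404, -1.2132, 0.7860)
Hamilton product q⊗(0,ω) = (0.9369883, 0.7032613, 1.4983808, 0.0483262)
updated quaternion q' = (-0.7376, 0.0211, 0.5254, -0.4236)

ω' = (-1.3404, -1.2132, 0.7860)
q' = (-0.7376, 0.0211, 0.5254, -0.4236)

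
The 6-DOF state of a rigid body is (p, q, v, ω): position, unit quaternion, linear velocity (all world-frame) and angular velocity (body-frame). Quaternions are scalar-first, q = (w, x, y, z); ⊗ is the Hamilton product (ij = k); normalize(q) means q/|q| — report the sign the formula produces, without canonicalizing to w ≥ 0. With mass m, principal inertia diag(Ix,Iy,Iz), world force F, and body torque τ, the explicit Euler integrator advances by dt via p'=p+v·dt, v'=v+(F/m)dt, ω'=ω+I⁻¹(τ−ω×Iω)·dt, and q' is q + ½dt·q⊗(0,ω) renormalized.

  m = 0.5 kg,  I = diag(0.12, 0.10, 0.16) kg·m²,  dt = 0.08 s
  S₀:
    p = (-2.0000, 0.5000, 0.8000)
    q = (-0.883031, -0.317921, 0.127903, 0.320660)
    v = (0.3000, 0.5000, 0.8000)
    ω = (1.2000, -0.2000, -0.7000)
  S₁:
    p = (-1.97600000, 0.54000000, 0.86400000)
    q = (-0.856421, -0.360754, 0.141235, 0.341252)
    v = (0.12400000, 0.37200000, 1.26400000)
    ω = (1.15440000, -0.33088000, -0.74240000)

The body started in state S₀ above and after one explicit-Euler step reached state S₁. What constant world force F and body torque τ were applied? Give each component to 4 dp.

F = (-1.1000, -0.8000, 2.9000)
τ = (-0.0600, -0.1300, -0.0800)

ω₁ − ω₀ = (-0.04560000, -0.13088000, -0.04240000)
precession coupling = (0.0084, 0.0336, 0.0048)
I·α + gyro = (-0.0600, -0.1300, -0.0800)
v₁ − v₀ = (-0.17600000, -0.12800000, 0.46400000)
F = m·Δv/dt = (-1.1000, -0.8000, 2.9000)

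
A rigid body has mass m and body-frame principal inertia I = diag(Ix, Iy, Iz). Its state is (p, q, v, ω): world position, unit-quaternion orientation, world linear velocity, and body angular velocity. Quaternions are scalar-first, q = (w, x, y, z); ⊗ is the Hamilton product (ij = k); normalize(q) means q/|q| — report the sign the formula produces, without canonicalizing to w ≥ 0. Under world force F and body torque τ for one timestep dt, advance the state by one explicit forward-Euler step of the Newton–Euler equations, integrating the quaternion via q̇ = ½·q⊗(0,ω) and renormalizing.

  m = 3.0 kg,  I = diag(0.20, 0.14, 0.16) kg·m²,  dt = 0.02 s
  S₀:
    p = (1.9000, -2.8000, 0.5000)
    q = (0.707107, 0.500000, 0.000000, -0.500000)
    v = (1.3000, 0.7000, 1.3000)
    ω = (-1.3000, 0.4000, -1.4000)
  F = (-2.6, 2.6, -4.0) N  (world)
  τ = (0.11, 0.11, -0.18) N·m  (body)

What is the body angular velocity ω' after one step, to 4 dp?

ω×(Iω) gyroscopic = (-0.0112, 0.0728, 0.0312)
α = I⁻¹(τ − ω×Iω) = (0.6060, 0.2657, -1.3200)
ω + α·dt = (-1.2879, 0.4053, -1.4264)

ω' = (-1.2879, 0.4053, -1.4264)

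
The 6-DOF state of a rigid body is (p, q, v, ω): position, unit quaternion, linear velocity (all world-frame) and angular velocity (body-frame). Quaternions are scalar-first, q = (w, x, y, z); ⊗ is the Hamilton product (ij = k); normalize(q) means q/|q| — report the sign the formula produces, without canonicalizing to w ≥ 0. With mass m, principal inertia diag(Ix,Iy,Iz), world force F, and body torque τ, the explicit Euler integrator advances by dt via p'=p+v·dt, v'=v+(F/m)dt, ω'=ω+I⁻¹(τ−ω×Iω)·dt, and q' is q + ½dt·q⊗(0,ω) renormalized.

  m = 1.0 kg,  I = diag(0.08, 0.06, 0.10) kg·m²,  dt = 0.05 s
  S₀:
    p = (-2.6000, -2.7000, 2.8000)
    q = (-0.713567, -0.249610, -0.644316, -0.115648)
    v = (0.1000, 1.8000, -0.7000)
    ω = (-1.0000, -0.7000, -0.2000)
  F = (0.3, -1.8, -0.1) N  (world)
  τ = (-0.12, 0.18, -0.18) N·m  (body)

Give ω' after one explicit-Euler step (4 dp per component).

ω' = (-1.0785, -0.5467, -0.2830)

ω×(Iω) gyroscopic = (0.0056, -0.0040, -0.0140)
angular accel α = (-1.5700, 3.0667, -1.6600)
new body rate ω' = (-1.0785, -0.5467, -0.2830)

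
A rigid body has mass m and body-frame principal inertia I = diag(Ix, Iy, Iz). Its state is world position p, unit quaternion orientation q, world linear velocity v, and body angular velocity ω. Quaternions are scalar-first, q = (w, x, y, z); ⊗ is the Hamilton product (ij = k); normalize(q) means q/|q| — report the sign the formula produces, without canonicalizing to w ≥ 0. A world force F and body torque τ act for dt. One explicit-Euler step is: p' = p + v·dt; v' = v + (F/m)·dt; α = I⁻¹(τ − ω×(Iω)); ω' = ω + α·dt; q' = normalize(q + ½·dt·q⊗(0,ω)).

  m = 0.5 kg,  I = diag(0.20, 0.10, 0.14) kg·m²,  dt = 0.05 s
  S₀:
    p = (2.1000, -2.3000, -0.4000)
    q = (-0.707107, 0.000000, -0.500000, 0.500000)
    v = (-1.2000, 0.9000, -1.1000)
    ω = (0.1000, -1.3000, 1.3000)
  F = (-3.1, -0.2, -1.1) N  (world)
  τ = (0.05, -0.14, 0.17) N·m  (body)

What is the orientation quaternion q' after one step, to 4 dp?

Hamilton product q⊗(0,ω) = (-1.3000000, -0.0707107, 0.9692391, -0.8692391)
q' = normalize(q + ½dt·q⊗(0,ω)) = (-0.7388, -0.0018, -0.4753, 0.4778)

q' = (-0.7388, -0.0018, -0.4753, 0.4778)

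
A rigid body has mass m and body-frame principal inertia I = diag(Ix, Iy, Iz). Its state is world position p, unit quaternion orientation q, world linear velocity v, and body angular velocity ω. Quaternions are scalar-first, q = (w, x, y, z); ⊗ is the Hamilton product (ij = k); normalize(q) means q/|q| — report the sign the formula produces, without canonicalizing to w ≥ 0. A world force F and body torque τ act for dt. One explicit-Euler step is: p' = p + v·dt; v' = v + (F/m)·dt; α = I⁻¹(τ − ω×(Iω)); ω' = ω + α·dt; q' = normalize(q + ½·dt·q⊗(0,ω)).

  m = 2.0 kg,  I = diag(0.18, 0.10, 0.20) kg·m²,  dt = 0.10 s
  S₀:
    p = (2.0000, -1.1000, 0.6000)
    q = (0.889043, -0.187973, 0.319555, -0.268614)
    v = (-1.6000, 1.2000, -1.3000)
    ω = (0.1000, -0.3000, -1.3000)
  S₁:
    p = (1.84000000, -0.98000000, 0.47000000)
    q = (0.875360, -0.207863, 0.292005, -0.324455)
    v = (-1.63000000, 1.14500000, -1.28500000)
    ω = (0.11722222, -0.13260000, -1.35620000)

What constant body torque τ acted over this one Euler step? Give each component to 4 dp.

τ = (0.0700, 0.1700, -0.1100)

ω₁ − ω₀ = (0.01722222, 0.16740000, -0.05620000)
ω₀×(Iω₀) = (0.0390, 0.0026, 0.0024)
applied torque τ = (0.0700, 0.1700, -0.1100)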